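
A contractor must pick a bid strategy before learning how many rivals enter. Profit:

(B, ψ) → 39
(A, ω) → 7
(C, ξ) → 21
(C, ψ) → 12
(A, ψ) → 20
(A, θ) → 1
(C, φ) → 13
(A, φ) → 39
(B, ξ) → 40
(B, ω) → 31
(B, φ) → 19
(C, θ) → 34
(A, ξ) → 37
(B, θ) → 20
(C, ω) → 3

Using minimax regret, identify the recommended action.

B

Column bests: θ=34, φ=39, ψ=39, ω=31, ξ=40.
A regrets: 33, 0, 19, 24, 3 → max 33
B regrets: 14, 20, 0, 0, 0 → max 20
C regrets: 0, 26, 27, 28, 19 → max 28
Smallest max regret = 20 → B.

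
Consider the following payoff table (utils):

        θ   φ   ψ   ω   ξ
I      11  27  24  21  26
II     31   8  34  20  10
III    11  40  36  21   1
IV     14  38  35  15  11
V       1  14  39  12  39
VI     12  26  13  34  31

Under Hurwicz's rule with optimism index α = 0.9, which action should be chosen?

I: 0.9·27 + 0.1·11 = 25.4
II: 0.9·34 + 0.1·8 = 31.4
III: 0.9·40 + 0.1·1 = 36.1
IV: 0.9·38 + 0.1·11 = 35.3
V: 0.9·39 + 0.1·1 = 35.2
VI: 0.9·34 + 0.1·12 = 31.8
Highest Hurwicz score = 36.1 → III.

III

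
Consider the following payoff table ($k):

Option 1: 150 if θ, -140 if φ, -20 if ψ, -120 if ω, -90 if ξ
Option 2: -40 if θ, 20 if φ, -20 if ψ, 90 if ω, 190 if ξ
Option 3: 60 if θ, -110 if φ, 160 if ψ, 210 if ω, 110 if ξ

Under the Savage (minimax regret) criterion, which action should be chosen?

Column bests: θ=150, φ=20, ψ=160, ω=210, ξ=190.
Option 1 regrets: 0, 160, 180, 330, 280 → max 330
Option 2 regrets: 190, 0, 180, 120, 0 → max 190
Option 3 regrets: 90, 130, 0, 0, 80 → max 130
Smallest max regret = 130 → Option 3.

Option 3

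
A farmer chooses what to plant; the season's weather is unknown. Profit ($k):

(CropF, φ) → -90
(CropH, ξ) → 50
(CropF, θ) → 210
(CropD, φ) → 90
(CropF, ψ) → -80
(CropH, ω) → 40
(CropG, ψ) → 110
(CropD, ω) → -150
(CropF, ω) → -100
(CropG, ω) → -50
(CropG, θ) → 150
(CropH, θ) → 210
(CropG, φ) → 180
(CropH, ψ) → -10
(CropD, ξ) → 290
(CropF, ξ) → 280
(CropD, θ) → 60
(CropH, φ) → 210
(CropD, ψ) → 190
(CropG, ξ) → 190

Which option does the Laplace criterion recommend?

CropG

Row averages: CropD=96, CropG=116, CropH=100, CropF=44
Highest average = 116 → CropG.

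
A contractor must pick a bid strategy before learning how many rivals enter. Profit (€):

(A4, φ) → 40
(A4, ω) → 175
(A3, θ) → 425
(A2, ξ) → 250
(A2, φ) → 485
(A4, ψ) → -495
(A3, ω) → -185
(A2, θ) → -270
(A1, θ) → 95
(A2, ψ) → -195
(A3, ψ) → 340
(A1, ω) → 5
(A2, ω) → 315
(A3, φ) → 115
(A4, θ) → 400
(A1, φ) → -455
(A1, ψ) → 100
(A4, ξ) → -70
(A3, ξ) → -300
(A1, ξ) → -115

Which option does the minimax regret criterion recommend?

A3

Column bests: θ=425, φ=485, ψ=340, ω=315, ξ=250.
A1 regrets: 330, 940, 240, 310, 365 → max 940
A2 regrets: 695, 0, 535, 0, 0 → max 695
A3 regrets: 0, 370, 0, 500, 550 → max 550
A4 regrets: 25, 445, 835, 140, 320 → max 835
Smallest max regret = 550 → A3.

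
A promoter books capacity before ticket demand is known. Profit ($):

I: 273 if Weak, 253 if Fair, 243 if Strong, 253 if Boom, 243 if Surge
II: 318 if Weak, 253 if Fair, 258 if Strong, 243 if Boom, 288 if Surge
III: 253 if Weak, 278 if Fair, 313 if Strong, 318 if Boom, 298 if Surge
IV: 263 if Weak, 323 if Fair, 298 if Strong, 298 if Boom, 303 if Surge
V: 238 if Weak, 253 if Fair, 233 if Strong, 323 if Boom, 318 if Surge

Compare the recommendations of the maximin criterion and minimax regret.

maximin → IV; minimax regret → IV (agree)

Row minima: I=243, II=243, III=253, IV=263, V=233
Best worst-case = 263 → IV.
Column bests: Weak=318, Fair=323, Strong=313, Boom=323, Surge=318.
I regrets: 45, 70, 70, 70, 75 → max 75
II regrets: 0, 70, 55, 80, 30 → max 80
III regrets: 65, 45, 0, 5, 20 → max 65
IV regrets: 55, 0, 15, 25, 15 → max 55
V regrets: 80, 70, 80, 0, 0 → max 80
Smallest max regret = 55 → IV.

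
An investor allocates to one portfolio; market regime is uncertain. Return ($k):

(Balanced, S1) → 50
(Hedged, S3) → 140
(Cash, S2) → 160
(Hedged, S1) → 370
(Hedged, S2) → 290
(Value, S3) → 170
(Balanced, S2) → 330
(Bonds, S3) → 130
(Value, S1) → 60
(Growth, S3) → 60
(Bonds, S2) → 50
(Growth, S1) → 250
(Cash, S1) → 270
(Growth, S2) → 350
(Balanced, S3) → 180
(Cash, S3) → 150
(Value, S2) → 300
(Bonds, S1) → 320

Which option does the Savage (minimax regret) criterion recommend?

Hedged

Column bests: S1=370, S2=350, S3=180.
Cash regrets: 100, 190, 30 → max 190
Bonds regrets: 50, 300, 50 → max 300
Hedged regrets: 0, 60, 40 → max 60
Value regrets: 310, 50, 10 → max 310
Growth regrets: 120, 0, 120 → max 120
Balanced regrets: 320, 20, 0 → max 320
Smallest max regret = 60 → Hedged.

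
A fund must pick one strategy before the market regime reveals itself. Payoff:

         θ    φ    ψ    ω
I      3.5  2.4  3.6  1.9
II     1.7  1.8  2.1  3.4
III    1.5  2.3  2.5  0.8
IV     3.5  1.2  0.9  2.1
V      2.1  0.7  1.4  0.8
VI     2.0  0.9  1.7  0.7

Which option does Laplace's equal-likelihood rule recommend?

I

Row averages: I=2.85, II=2.25, III=1.775, IV=1.925, V=1.25, VI=1.325
Highest average = 2.85 → I.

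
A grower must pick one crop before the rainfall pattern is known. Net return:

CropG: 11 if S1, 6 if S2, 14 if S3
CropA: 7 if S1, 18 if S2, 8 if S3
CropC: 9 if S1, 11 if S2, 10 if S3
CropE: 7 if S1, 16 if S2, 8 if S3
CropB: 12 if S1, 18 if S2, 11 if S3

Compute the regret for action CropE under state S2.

2

Best payoff under S2 is 18.
Regret = 18 − 16 = 2.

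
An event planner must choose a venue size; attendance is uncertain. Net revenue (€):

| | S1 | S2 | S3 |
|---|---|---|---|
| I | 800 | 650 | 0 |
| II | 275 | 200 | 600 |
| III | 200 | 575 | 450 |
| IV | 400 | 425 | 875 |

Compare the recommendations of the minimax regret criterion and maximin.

Column bests: S1=800, S2=650, S3=875.
I regrets: 0, 0, 875 → max 875
II regrets: 525, 450, 275 → max 525
III regrets: 600, 75, 425 → max 600
IV regrets: 400, 225, 0 → max 400
Smallest max regret = 400 → IV.
Row minima: I=0, II=200, III=200, IV=400
Best worst-case = 400 → IV.

minimax regret → IV; maximin → IV (agree)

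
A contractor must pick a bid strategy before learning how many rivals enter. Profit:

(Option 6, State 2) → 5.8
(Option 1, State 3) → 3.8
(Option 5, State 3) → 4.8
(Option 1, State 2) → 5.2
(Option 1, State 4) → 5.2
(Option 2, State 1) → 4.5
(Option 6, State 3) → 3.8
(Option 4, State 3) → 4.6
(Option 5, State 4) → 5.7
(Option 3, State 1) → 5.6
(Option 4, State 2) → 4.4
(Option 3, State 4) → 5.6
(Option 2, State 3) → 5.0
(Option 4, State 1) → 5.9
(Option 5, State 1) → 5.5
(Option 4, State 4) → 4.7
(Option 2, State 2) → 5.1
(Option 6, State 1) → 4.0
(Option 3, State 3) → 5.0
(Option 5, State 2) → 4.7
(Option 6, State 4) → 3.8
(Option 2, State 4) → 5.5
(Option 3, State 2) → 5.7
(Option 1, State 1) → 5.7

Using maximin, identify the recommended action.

Option 3

Row minima: Option 1=3.8, Option 2=4.5, Option 3=5.0, Option 4=4.4, Option 5=4.7, Option 6=3.8
Best worst-case = 5.0 → Option 3.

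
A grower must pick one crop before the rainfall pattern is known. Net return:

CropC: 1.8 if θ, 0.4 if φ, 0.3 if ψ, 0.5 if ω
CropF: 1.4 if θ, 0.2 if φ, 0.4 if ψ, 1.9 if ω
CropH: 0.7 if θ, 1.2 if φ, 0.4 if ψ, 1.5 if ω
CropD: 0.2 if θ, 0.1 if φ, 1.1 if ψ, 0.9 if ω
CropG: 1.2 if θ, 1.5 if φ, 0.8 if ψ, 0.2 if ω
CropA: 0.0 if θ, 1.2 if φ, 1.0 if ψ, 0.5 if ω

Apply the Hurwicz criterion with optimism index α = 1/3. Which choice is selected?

CropC

CropC: 1/3·1.8 + 2/3·0.3 = 0.8
CropF: 1/3·1.9 + 2/3·0.2 = 23/30
CropH: 1/3·1.5 + 2/3·0.4 = 23/30
CropD: 1/3·1.1 + 2/3·0.1 = 13/30
CropG: 1/3·1.5 + 2/3·0.2 = 19/30
CropA: 1/3·1.2 + 2/3·0.0 = 0.4
Highest Hurwicz score = 0.8 → CropC.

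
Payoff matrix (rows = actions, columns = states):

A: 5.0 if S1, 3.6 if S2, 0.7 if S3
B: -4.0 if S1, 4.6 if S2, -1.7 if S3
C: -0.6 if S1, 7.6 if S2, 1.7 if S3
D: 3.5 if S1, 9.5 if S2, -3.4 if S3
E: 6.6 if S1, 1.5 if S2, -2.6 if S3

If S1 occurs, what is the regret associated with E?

0.0

Best payoff under S1 is 6.6.
Regret = 6.6 − 6.6 = 0.0.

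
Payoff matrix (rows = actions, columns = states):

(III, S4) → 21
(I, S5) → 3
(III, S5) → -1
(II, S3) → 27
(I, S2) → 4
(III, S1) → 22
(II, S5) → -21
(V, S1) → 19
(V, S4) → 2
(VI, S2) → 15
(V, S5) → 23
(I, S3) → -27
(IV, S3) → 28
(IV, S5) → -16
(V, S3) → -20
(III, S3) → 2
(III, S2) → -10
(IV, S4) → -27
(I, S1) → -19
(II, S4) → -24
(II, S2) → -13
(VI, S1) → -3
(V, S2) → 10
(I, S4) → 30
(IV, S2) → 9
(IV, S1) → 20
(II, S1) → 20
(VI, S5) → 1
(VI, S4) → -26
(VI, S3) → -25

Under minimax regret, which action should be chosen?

Column bests: S1=22, S2=15, S3=28, S4=30, S5=23.
I regrets: 41, 11, 55, 0, 20 → max 55
II regrets: 2, 28, 1, 54, 44 → max 54
III regrets: 0, 25, 26, 9, 24 → max 26
IV regrets: 2, 6, 0, 57, 39 → max 57
V regrets: 3, 5, 48, 28, 0 → max 48
VI regrets: 25, 0, 53, 56, 22 → max 56
Smallest max regret = 26 → III.

III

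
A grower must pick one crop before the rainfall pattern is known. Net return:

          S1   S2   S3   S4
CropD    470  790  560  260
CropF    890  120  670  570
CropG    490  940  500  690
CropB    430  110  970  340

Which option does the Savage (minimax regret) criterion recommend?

Column bests: S1=890, S2=940, S3=970, S4=690.
CropD regrets: 420, 150, 410, 430 → max 430
CropF regrets: 0, 820, 300, 120 → max 820
CropG regrets: 400, 0, 470, 0 → max 470
CropB regrets: 460, 830, 0, 350 → max 830
Smallest max regret = 430 → CropD.

CropD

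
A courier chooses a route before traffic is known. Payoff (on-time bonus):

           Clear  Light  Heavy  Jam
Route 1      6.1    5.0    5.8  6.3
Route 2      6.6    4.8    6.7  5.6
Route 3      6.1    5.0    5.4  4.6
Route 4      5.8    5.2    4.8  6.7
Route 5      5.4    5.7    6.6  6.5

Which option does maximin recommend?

Route 5

Row minima: Route 1=5.0, Route 2=4.8, Route 3=4.6, Route 4=4.8, Route 5=5.4
Best worst-case = 5.4 → Route 5.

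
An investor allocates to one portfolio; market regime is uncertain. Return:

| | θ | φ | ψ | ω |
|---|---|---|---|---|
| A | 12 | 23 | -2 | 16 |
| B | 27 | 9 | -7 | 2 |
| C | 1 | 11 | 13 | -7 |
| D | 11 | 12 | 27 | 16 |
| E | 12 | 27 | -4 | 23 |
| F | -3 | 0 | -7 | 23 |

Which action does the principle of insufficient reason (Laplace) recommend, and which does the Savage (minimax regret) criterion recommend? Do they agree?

laplace → D; minimax regret → D (agree)

Row averages: A=12.25, B=7.75, C=4.5, D=16.5, E=14.5, F=3.25
Highest average = 16.5 → D.
Column bests: θ=27, φ=27, ψ=27, ω=23.
A regrets: 15, 4, 29, 7 → max 29
B regrets: 0, 18, 34, 21 → max 34
C regrets: 26, 16, 14, 30 → max 30
D regrets: 16, 15, 0, 7 → max 16
E regrets: 15, 0, 31, 0 → max 31
F regrets: 30, 27, 34, 0 → max 34
Smallest max regret = 16 → D.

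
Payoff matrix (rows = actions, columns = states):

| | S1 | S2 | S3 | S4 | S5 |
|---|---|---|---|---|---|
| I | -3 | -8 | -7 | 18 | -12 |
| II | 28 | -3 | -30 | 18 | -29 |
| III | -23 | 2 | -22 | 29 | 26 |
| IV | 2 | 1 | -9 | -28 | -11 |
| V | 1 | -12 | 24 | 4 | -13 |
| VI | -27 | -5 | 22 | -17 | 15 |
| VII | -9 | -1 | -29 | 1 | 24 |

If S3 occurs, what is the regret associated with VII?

53

Best payoff under S3 is 24.
Regret = 24 − (-29) = 53.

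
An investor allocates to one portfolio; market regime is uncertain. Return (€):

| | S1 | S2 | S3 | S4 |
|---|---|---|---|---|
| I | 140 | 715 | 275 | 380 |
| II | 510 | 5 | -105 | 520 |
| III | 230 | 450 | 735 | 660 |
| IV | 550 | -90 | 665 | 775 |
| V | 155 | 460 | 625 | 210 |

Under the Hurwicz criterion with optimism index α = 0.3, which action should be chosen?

III

I: 0.3·715 + 0.7·140 = 312.5
II: 0.3·520 + 0.7·(-105) = 82.5
III: 0.3·735 + 0.7·230 = 381.5
IV: 0.3·775 + 0.7·(-90) = 169.5
V: 0.3·625 + 0.7·155 = 296
Highest Hurwicz score = 381.5 → III.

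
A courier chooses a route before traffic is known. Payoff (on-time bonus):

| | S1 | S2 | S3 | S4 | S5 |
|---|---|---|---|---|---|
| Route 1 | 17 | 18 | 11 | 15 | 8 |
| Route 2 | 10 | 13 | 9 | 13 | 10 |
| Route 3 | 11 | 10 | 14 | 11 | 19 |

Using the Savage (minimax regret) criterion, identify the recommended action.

Route 3

Column bests: S1=17, S2=18, S3=14, S4=15, S5=19.
Route 1 regrets: 0, 0, 3, 0, 11 → max 11
Route 2 regrets: 7, 5, 5, 2, 9 → max 9
Route 3 regrets: 6, 8, 0, 4, 0 → max 8
Smallest max regret = 8 → Route 3.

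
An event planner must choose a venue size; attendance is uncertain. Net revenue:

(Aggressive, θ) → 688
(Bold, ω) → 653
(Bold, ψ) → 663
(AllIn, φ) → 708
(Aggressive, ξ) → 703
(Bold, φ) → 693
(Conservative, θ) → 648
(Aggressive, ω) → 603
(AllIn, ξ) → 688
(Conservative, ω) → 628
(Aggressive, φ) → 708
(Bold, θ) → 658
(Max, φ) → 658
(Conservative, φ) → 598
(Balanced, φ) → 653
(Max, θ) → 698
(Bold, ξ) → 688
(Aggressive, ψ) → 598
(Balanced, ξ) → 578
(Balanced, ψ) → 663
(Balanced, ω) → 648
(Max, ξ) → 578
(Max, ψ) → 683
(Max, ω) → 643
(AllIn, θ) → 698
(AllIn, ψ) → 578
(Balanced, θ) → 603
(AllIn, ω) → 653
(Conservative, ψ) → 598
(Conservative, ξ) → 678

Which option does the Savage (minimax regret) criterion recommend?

Column bests: θ=698, φ=708, ψ=683, ω=653, ξ=703.
Conservative regrets: 50, 110, 85, 25, 25 → max 110
Balanced regrets: 95, 55, 20, 5, 125 → max 125
Aggressive regrets: 10, 0, 85, 50, 0 → max 85
Bold regrets: 40, 15, 20, 0, 15 → max 40
AllIn regrets: 0, 0, 105, 0, 15 → max 105
Max regrets: 0, 50, 0, 10, 125 → max 125
Smallest max regret = 40 → Bold.

Bold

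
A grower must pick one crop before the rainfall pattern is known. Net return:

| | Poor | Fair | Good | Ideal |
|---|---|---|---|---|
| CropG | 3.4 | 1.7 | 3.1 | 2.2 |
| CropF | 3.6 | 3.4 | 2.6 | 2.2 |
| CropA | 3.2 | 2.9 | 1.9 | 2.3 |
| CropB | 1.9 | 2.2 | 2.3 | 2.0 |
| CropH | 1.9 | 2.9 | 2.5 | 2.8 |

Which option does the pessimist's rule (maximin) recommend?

Row minima: CropG=1.7, CropF=2.2, CropA=1.9, CropB=1.9, CropH=1.9
Best worst-case = 2.2 → CropF.

CropF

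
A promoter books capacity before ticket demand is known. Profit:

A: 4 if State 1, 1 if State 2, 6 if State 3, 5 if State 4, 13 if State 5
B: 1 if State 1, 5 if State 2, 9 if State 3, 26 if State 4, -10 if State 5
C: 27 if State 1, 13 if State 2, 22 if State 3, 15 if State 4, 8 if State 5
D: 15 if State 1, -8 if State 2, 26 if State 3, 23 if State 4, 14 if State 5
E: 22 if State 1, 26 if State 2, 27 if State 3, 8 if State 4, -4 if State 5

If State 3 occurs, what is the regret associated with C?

Best payoff under State 3 is 27.
Regret = 27 − 22 = 5.

5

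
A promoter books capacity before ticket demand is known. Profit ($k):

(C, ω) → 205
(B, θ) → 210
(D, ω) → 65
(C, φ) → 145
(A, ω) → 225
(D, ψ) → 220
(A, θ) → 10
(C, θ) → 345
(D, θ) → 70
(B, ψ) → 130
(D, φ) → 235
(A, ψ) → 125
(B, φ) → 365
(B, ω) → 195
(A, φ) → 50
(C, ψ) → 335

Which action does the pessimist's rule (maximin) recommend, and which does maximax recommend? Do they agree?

maximin → C; maximax → B (disagree)

Row minima: A=10, B=130, C=145, D=65
Best worst-case = 145 → C.
Row maxima: A=225, B=365, C=345, D=235
Best best-case = 365 → B.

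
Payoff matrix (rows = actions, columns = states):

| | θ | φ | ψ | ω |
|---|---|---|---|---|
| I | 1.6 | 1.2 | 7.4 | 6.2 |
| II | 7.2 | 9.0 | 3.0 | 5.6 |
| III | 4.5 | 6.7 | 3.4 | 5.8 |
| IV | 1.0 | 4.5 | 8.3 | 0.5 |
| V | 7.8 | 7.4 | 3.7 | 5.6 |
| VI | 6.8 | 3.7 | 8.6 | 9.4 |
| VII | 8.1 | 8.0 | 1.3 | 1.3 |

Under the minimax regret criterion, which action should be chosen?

V

Column bests: θ=8.1, φ=9.0, ψ=8.6, ω=9.4.
I regrets: 6.5, 7.8, 1.2, 3.2 → max 7.8
II regrets: 0.9, 0.0, 5.6, 3.8 → max 5.6
III regrets: 3.6, 2.3, 5.2, 3.6 → max 5.2
IV regrets: 7.1, 4.5, 0.3, 8.9 → max 8.9
V regrets: 0.3, 1.6, 4.9, 3.8 → max 4.9
VI regrets: 1.3, 5.3, 0.0, 0.0 → max 5.3
VII regrets: 0.0, 1.0, 7.3, 8.1 → max 8.1
Smallest max regret = 4.9 → V.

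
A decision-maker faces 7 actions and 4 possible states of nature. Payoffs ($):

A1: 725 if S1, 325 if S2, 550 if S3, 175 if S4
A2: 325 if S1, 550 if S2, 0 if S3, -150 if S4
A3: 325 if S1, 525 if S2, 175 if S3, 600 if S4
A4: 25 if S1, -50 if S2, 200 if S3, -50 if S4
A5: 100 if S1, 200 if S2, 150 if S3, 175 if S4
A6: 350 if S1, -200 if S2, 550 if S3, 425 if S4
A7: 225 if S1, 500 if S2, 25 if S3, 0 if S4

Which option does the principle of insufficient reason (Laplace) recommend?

Row averages: A1=443.75, A2=181.25, A3=406.25, A4=31.25, A5=156.25, A6=281.25, A7=187.5
Highest average = 443.75 → A1.

A1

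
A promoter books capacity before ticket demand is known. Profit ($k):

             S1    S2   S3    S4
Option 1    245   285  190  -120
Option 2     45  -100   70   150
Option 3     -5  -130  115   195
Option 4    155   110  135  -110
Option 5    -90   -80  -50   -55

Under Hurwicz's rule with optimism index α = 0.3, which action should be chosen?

Option 1: 0.3·285 + 0.7·(-120) = 1.5
Option 2: 0.3·150 + 0.7·(-100) = -25
Option 3: 0.3·195 + 0.7·(-130) = -32.5
Option 4: 0.3·155 + 0.7·(-110) = -30.5
Option 5: 0.3·(-50) + 0.7·(-90) = -78
Highest Hurwicz score = 1.5 → Option 1.

Option 1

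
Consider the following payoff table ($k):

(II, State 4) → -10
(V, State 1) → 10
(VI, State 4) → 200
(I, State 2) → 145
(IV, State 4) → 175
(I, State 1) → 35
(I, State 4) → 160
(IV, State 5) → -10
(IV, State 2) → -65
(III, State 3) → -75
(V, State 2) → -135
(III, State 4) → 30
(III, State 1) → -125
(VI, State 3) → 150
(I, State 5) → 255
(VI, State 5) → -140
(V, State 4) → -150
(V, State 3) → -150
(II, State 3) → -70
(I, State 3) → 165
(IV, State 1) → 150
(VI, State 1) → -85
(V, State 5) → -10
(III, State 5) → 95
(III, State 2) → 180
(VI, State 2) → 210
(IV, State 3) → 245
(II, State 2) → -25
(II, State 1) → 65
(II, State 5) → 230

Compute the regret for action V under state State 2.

Best payoff under State 2 is 210.
Regret = 210 − (-135) = 345.

345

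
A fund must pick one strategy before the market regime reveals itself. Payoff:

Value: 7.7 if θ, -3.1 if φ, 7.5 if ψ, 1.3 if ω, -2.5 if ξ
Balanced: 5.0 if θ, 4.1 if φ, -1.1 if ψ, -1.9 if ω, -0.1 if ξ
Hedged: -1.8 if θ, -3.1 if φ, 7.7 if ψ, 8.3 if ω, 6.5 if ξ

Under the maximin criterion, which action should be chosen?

Row minima: Value=-3.1, Balanced=-1.9, Hedged=-3.1
Best worst-case = -1.9 → Balanced.

Balanced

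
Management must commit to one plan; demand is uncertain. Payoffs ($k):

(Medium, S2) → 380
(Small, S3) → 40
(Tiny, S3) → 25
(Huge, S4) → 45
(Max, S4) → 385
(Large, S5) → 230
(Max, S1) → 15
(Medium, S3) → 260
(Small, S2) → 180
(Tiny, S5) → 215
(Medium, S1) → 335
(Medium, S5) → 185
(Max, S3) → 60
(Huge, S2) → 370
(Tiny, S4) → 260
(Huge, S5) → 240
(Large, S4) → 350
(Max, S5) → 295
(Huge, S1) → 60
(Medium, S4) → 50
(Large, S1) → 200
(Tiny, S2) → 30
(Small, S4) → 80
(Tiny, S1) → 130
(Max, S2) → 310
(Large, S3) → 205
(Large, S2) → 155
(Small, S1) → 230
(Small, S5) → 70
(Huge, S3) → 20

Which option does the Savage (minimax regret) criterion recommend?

Column bests: S1=335, S2=380, S3=260, S4=385, S5=295.
Tiny regrets: 205, 350, 235, 125, 80 → max 350
Small regrets: 105, 200, 220, 305, 225 → max 305
Medium regrets: 0, 0, 0, 335, 110 → max 335
Large regrets: 135, 225, 55, 35, 65 → max 225
Huge regrets: 275, 10, 240, 340, 55 → max 340
Max regrets: 320, 70, 200, 0, 0 → max 320
Smallest max regret = 225 → Large.

Large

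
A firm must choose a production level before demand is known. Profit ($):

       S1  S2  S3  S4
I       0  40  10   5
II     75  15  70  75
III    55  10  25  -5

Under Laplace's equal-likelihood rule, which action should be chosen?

II

Row averages: I=13.75, II=58.75, III=21.25
Highest average = 58.75 → II.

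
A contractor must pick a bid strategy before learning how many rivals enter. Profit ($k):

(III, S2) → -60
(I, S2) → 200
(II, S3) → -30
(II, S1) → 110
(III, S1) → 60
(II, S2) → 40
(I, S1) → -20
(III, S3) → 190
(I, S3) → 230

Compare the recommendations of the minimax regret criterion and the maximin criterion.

Column bests: S1=110, S2=200, S3=230.
I regrets: 130, 0, 0 → max 130
II regrets: 0, 160, 260 → max 260
III regrets: 50, 260, 40 → max 260
Smallest max regret = 130 → I.
Row minima: I=-20, II=-30, III=-60
Best worst-case = -20 → I.

minimax regret → I; maximin → I (agree)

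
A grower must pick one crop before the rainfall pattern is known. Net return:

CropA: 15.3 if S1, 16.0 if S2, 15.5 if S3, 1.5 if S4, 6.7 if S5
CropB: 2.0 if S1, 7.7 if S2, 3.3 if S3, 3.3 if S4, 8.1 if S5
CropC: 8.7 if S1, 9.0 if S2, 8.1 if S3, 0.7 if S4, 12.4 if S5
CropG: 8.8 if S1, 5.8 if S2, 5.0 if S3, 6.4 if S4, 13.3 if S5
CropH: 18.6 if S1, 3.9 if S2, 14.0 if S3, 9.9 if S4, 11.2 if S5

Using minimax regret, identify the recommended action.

Column bests: S1=18.6, S2=16.0, S3=15.5, S4=9.9, S5=13.3.
CropA regrets: 3.3, 0.0, 0.0, 8.4, 6.6 → max 8.4
CropB regrets: 16.6, 8.3, 12.2, 6.6, 5.2 → max 16.6
CropC regrets: 9.9, 7.0, 7.4, 9.2, 0.9 → max 9.9
CropG regrets: 9.8, 10.2, 10.5, 3.5, 0.0 → max 10.5
CropH regrets: 0.0, 12.1, 1.5, 0.0, 2.1 → max 12.1
Smallest max regret = 8.4 → CropA.

CropA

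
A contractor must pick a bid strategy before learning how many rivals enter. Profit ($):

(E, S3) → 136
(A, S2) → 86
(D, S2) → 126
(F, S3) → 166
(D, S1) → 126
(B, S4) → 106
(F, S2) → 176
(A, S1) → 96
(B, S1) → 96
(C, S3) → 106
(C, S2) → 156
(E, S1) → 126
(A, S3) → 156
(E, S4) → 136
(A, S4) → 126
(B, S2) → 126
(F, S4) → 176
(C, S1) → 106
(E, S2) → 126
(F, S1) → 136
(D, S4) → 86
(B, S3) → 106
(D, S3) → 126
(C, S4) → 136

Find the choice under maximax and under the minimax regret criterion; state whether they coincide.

Row maxima: A=156, B=126, C=156, D=126, E=136, F=176
Best best-case = 176 → F.
Column bests: S1=136, S2=176, S3=166, S4=176.
A regrets: 40, 90, 10, 50 → max 90
B regrets: 40, 50, 60, 70 → max 70
C regrets: 30, 20, 60, 40 → max 60
D regrets: 10, 50, 40, 90 → max 90
E regrets: 10, 50, 30, 40 → max 50
F regrets: 0, 0, 0, 0 → max 0
Smallest max regret = 0 → F.

maximax → F; minimax regret → F (agree)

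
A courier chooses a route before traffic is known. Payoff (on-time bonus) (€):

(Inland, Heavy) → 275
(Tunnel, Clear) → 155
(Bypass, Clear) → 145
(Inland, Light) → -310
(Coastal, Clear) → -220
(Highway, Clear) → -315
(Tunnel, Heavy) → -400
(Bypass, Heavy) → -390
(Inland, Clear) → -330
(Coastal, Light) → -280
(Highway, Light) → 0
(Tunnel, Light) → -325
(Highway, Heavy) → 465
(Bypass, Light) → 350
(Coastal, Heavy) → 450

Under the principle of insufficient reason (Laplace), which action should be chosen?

Highway

Row averages: Bypass=35, Coastal=-50/3, Tunnel=-190, Inland=-365/3, Highway=50
Highest average = 50 → Highway.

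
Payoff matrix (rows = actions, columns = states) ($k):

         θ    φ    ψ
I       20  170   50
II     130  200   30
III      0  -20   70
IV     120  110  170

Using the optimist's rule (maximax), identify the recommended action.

II

Row maxima: I=170, II=200, III=70, IV=170
Best best-case = 200 → II.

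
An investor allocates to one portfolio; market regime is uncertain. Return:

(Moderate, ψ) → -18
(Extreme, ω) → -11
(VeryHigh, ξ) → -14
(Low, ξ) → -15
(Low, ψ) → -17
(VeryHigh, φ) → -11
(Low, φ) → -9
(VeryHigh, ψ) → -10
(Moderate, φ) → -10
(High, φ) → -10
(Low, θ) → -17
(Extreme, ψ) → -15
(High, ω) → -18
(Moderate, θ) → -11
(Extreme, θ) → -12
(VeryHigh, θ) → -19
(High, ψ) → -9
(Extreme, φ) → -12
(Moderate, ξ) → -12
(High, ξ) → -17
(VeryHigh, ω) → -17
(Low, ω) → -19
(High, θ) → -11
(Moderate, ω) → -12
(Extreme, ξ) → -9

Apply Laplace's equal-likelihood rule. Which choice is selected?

Extreme

Row averages: Low=-15.4, Moderate=-12.6, High=-13, VeryHigh=-14.2, Extreme=-11.8
Highest average = -11.8 → Extreme.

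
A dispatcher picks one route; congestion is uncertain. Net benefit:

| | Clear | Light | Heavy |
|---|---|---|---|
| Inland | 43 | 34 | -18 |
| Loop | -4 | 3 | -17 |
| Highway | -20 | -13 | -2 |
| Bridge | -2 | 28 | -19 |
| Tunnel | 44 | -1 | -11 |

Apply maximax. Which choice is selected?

Tunnel

Row maxima: Inland=43, Loop=3, Highway=-2, Bridge=28, Tunnel=44
Best best-case = 44 → Tunnel.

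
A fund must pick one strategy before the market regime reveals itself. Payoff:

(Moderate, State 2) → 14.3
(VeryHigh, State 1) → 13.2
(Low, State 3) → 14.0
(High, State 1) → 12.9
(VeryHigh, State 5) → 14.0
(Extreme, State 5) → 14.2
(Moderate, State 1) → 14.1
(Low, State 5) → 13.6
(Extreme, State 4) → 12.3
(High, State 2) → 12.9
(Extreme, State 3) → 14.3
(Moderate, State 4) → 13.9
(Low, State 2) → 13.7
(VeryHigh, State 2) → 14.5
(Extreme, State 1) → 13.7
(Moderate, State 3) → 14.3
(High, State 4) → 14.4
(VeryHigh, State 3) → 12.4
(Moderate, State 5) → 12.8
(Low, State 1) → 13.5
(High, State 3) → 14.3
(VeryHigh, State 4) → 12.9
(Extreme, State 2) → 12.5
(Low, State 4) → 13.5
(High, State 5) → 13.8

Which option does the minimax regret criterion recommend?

Column bests: State 1=14.1, State 2=14.5, State 3=14.3, State 4=14.4, State 5=14.2.
Low regrets: 0.6, 0.8, 0.3, 0.9, 0.6 → max 0.9
Moderate regrets: 0.0, 0.2, 0.0, 0.5, 1.4 → max 1.4
High regrets: 1.2, 1.6, 0.0, 0.0, 0.4 → max 1.6
VeryHigh regrets: 0.9, 0.0, 1.9, 1.5, 0.2 → max 1.9
Extreme regrets: 0.4, 2.0, 0.0, 2.1, 0.0 → max 2.1
Smallest max regret = 0.9 → Low.

Low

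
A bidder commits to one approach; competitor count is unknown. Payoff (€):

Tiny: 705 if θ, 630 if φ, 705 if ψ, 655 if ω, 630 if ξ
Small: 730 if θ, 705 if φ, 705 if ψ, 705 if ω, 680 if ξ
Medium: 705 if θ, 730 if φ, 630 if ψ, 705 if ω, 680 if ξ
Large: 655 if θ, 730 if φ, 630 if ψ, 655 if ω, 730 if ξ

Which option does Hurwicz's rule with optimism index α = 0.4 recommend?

Small

Tiny: 0.4·705 + 0.6·630 = 660
Small: 0.4·730 + 0.6·680 = 700
Medium: 0.4·730 + 0.6·630 = 670
Large: 0.4·730 + 0.6·630 = 670
Highest Hurwicz score = 700 → Small.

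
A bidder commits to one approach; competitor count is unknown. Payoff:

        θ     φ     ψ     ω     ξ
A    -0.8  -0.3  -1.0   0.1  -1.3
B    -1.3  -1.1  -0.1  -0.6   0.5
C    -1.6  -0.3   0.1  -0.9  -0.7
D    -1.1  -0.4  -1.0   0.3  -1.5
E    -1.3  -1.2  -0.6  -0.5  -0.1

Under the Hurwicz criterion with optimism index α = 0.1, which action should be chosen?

A: 0.1·0.1 + 0.9·(-1.3) = -1.16
B: 0.1·0.5 + 0.9·(-1.3) = -1.12
C: 0.1·0.1 + 0.9·(-1.6) = -1.43
D: 0.1·0.3 + 0.9·(-1.5) = -1.32
E: 0.1·(-0.1) + 0.9·(-1.3) = -1.18
Highest Hurwicz score = -1.12 → B.

B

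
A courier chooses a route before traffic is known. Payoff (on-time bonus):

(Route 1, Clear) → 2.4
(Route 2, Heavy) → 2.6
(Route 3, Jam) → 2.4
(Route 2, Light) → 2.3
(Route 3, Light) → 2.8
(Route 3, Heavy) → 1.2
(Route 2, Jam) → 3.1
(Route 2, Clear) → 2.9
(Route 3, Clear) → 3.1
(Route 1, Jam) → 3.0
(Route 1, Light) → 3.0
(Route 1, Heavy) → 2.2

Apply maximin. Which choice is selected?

Row minima: Route 1=2.2, Route 2=2.3, Route 3=1.2
Best worst-case = 2.3 → Route 2.

Route 2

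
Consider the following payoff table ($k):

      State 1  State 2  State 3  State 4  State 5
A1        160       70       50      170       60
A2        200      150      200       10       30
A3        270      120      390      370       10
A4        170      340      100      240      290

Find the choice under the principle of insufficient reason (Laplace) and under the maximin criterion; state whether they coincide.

Row averages: A1=102, A2=118, A3=232, A4=228
Highest average = 232 → A3.
Row minima: A1=50, A2=10, A3=10, A4=100
Best worst-case = 100 → A4.

laplace → A3; maximin → A4 (disagree)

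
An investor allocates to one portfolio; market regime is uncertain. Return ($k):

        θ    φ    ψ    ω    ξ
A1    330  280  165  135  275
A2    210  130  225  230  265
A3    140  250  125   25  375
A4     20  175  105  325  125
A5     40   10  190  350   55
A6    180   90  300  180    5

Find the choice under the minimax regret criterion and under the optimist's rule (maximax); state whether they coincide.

Column bests: θ=330, φ=280, ψ=300, ω=350, ξ=375.
A1 regrets: 0, 0, 135, 215, 100 → max 215
A2 regrets: 120, 150, 75, 120, 110 → max 150
A3 regrets: 190, 30, 175, 325, 0 → max 325
A4 regrets: 310, 105, 195, 25, 250 → max 310
A5 regrets: 290, 270, 110, 0, 320 → max 320
A6 regrets: 150, 190, 0, 170, 370 → max 370
Smallest max regret = 150 → A2.
Row maxima: A1=330, A2=265, A3=375, A4=325, A5=350, A6=300
Best best-case = 375 → A3.

minimax regret → A2; maximax → A3 (disagree)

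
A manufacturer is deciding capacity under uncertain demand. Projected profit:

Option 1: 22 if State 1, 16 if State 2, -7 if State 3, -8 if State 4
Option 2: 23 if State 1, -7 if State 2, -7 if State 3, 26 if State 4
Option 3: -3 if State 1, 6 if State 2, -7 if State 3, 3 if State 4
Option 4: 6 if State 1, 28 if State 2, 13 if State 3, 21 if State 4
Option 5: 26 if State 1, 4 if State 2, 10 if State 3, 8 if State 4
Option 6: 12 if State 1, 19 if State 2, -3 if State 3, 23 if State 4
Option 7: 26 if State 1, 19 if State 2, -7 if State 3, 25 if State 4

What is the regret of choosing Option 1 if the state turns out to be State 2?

12

Best payoff under State 2 is 28.
Regret = 28 − 16 = 12.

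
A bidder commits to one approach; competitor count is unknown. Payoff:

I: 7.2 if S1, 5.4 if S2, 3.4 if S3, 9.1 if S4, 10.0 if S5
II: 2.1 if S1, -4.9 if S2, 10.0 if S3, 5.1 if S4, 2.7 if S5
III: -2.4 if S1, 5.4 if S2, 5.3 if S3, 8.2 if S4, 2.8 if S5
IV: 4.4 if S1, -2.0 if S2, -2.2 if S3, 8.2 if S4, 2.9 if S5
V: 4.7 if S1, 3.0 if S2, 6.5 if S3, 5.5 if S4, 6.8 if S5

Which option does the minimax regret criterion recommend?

Column bests: S1=7.2, S2=5.4, S3=10.0, S4=9.1, S5=10.0.
I regrets: 0.0, 0.0, 6.6, 0.0, 0.0 → max 6.6
II regrets: 5.1, 10.3, 0.0, 4.0, 7.3 → max 10.3
III regrets: 9.6, 0.0, 4.7, 0.9, 7.2 → max 9.6
IV regrets: 2.8, 7.4, 12.2, 0.9, 7.1 → max 12.2
V regrets: 2.5, 2.4, 3.5, 3.6, 3.2 → max 3.6
Smallest max regret = 3.6 → V.

V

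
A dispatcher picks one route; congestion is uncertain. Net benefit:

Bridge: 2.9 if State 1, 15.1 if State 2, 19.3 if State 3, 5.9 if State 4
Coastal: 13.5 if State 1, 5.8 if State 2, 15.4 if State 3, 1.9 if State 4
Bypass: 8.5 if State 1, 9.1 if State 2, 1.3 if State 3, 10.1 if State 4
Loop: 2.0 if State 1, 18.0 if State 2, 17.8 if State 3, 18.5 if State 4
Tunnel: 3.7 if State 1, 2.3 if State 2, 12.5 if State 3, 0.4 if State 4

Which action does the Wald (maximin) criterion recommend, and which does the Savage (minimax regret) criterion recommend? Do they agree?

maximin → Bridge; minimax regret → Loop (disagree)

Row minima: Bridge=2.9, Coastal=1.9, Bypass=1.3, Loop=2.0, Tunnel=0.4
Best worst-case = 2.9 → Bridge.
Column bests: State 1=13.5, State 2=18.0, State 3=19.3, State 4=18.5.
Bridge regrets: 10.6, 2.9, 0.0, 12.6 → max 12.6
Coastal regrets: 0.0, 12.2, 3.9, 16.6 → max 16.6
Bypass regrets: 5.0, 8.9, 18.0, 8.4 → max 18.0
Loop regrets: 11.5, 0.0, 1.5, 0.0 → max 11.5
Tunnel regrets: 9.8, 15.7, 6.8, 18.1 → max 18.1
Smallest max regret = 11.5 → Loop.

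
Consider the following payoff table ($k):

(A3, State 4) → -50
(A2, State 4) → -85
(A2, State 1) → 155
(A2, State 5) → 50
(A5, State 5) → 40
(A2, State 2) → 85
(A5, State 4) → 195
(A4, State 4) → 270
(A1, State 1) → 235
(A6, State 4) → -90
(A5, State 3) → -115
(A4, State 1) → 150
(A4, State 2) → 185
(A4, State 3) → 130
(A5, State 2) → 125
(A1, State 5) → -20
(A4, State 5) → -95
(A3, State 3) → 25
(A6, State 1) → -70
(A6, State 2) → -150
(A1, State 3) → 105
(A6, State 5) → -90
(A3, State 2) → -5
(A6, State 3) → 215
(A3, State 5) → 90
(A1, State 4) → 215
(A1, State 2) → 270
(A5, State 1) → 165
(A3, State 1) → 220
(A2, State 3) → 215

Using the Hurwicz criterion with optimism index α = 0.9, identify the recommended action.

A1

A1: 0.9·270 + 0.1·(-20) = 241
A2: 0.9·215 + 0.1·(-85) = 185
A3: 0.9·220 + 0.1·(-50) = 193
A4: 0.9·270 + 0.1·(-95) = 233.5
A5: 0.9·195 + 0.1·(-115) = 164
A6: 0.9·215 + 0.1·(-150) = 178.5
Highest Hurwicz score = 241 → A1.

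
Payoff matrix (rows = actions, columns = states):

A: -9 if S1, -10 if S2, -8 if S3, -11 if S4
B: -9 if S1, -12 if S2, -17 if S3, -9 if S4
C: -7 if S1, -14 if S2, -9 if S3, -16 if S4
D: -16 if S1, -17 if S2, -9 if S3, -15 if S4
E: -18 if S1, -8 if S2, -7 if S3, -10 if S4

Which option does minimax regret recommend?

A

Column bests: S1=-7, S2=-8, S3=-7, S4=-9.
A regrets: 2, 2, 1, 2 → max 2
B regrets: 2, 4, 10, 0 → max 10
C regrets: 0, 6, 2, 7 → max 7
D regrets: 9, 9, 2, 6 → max 9
E regrets: 11, 0, 0, 1 → max 11
Smallest max regret = 2 → A.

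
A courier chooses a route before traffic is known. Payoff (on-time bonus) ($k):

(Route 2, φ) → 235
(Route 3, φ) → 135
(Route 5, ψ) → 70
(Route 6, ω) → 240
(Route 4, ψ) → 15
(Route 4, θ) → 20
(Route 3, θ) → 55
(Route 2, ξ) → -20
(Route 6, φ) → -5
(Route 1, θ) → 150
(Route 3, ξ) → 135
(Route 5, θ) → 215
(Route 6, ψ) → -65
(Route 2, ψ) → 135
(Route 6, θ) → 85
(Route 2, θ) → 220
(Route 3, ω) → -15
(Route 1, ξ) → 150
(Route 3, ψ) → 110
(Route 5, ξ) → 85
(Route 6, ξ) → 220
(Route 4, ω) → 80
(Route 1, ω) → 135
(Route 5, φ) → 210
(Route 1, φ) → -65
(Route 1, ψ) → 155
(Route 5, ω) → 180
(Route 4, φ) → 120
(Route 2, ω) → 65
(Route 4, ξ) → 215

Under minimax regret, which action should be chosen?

Column bests: θ=220, φ=235, ψ=155, ω=240, ξ=220.
Route 1 regrets: 70, 300, 0, 105, 70 → max 300
Route 2 regrets: 0, 0, 20, 175, 240 → max 240
Route 3 regrets: 165, 100, 45, 255, 85 → max 255
Route 4 regrets: 200, 115, 140, 160, 5 → max 200
Route 5 regrets: 5, 25, 85, 60, 135 → max 135
Route 6 regrets: 135, 240, 220, 0, 0 → max 240
Smallest max regret = 135 → Route 5.

Route 5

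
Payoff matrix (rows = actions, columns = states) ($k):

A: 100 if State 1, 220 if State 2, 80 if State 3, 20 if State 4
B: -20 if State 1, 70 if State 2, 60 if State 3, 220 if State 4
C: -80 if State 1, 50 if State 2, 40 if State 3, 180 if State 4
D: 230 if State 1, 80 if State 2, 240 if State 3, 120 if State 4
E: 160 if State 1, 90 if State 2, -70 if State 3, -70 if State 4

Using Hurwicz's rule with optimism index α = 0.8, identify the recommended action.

D

A: 0.8·220 + 0.2·20 = 180
B: 0.8·220 + 0.2·(-20) = 172
C: 0.8·180 + 0.2·(-80) = 128
D: 0.8·240 + 0.2·80 = 208
E: 0.8·160 + 0.2·(-70) = 114
Highest Hurwicz score = 208 → D.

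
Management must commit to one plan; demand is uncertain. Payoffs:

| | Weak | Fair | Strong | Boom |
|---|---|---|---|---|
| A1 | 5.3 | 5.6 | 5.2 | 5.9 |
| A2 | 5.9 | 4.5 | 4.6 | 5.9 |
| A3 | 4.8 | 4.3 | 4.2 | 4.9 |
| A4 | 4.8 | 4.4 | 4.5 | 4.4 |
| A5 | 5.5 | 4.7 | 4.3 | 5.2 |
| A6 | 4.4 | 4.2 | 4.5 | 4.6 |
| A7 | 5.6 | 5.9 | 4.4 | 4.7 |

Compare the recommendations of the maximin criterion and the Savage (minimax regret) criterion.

maximin → A1; minimax regret → A1 (agree)

Row minima: A1=5.2, A2=4.5, A3=4.2, A4=4.4, A5=4.3, A6=4.2, A7=4.4
Best worst-case = 5.2 → A1.
Column bests: Weak=5.9, Fair=5.9, Strong=5.2, Boom=5.9.
A1 regrets: 0.6, 0.3, 0.0, 0.0 → max 0.6
A2 regrets: 0.0, 1.4, 0.6, 0.0 → max 1.4
A3 regrets: 1.1, 1.6, 1.0, 1.0 → max 1.6
A4 regrets: 1.1, 1.5, 0.7, 1.5 → max 1.5
A5 regrets: 0.4, 1.2, 0.9, 0.7 → max 1.2
A6 regrets: 1.5, 1.7, 0.7, 1.3 → max 1.7
A7 regrets: 0.3, 0.0, 0.8, 1.2 → max 1.2
Smallest max regret = 0.6 → A1.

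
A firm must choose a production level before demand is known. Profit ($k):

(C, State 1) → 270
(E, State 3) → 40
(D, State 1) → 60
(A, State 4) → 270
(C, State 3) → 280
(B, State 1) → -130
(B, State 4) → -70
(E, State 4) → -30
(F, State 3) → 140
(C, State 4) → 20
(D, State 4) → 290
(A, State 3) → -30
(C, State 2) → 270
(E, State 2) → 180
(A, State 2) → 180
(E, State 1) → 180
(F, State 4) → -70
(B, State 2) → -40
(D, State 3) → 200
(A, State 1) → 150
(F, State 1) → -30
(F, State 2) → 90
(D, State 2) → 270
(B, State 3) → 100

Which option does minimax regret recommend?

D

Column bests: State 1=270, State 2=270, State 3=280, State 4=290.
A regrets: 120, 90, 310, 20 → max 310
B regrets: 400, 310, 180, 360 → max 400
C regrets: 0, 0, 0, 270 → max 270
D regrets: 210, 0, 80, 0 → max 210
E regrets: 90, 90, 240, 320 → max 320
F regrets: 300, 180, 140, 360 → max 360
Smallest max regret = 210 → D.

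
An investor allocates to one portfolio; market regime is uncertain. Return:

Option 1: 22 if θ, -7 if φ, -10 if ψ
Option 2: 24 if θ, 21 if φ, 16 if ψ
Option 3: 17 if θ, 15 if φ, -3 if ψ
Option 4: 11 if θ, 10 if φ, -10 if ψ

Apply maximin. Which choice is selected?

Option 2

Row minima: Option 1=-10, Option 2=16, Option 3=-3, Option 4=-10
Best worst-case = 16 → Option 2.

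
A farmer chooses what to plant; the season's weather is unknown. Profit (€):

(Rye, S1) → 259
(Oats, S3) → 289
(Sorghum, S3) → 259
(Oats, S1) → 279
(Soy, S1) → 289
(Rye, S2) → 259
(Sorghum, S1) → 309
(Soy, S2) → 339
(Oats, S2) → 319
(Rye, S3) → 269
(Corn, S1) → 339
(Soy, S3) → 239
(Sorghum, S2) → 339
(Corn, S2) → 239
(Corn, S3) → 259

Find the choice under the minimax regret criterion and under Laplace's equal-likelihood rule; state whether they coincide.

Column bests: S1=339, S2=339, S3=289.
Soy regrets: 50, 0, 50 → max 50
Corn regrets: 0, 100, 30 → max 100
Oats regrets: 60, 20, 0 → max 60
Sorghum regrets: 30, 0, 30 → max 30
Rye regrets: 80, 80, 20 → max 80
Smallest max regret = 30 → Sorghum.
Row averages: Soy=289, Corn=279, Oats=887/3, Sorghum=907/3, Rye=787/3
Highest average = 907/3 → Sorghum.

minimax regret → Sorghum; laplace → Sorghum (agree)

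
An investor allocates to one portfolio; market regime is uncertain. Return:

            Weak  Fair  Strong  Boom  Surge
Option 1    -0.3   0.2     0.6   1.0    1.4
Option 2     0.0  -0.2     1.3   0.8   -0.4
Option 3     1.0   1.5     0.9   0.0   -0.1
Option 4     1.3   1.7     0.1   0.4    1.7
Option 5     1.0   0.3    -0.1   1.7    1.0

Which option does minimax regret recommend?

Option 4

Column bests: Weak=1.3, Fair=1.7, Strong=1.3, Boom=1.7, Surge=1.7.
Option 1 regrets: 1.6, 1.5, 0.7, 0.7, 0.3 → max 1.6
Option 2 regrets: 1.3, 1.9, 0.0, 0.9, 2.1 → max 2.1
Option 3 regrets: 0.3, 0.2, 0.4, 1.7, 1.8 → max 1.8
Option 4 regrets: 0.0, 0.0, 1.2, 1.3, 0.0 → max 1.3
Option 5 regrets: 0.3, 1.4, 1.4, 0.0, 0.7 → max 1.4
Smallest max regret = 1.3 → Option 4.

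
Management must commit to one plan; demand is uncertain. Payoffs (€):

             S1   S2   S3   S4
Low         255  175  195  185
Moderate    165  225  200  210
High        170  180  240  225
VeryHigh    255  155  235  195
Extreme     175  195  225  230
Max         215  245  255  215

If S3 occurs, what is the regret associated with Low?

60

Best payoff under S3 is 255.
Regret = 255 − 195 = 60.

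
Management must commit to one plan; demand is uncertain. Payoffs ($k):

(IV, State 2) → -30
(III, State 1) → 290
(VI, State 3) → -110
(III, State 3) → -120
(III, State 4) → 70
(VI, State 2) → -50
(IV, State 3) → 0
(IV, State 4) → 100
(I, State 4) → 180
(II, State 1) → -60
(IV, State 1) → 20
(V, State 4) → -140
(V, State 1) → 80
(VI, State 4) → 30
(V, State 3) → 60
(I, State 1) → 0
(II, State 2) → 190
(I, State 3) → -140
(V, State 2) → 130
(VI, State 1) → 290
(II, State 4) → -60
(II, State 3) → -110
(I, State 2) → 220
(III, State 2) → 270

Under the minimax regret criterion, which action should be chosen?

III

Column bests: State 1=290, State 2=270, State 3=60, State 4=180.
I regrets: 290, 50, 200, 0 → max 290
II regrets: 350, 80, 170, 240 → max 350
III regrets: 0, 0, 180, 110 → max 180
IV regrets: 270, 300, 60, 80 → max 300
V regrets: 210, 140, 0, 320 → max 320
VI regrets: 0, 320, 170, 150 → max 320
Smallest max regret = 180 → III.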